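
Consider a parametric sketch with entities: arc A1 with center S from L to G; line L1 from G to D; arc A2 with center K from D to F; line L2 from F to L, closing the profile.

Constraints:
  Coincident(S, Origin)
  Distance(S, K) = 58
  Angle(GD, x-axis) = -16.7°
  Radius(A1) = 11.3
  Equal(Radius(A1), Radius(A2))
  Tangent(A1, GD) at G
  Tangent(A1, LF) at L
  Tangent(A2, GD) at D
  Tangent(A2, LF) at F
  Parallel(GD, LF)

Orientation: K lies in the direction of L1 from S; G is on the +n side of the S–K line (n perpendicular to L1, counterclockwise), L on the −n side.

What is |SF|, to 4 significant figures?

59.09

Tangency of A1 to both parallel lines with radius 11.3 puts G and L at S ± 11.3·n: G = (3.247, 10.82), L = (-3.247, -10.82). Equal radii place D and F the same way about K: D = K + 11.3·n = (58.80, -5.844), F = K − 11.3·n = (52.31, -27.49). Then |SF| = |F − S| = 59.09.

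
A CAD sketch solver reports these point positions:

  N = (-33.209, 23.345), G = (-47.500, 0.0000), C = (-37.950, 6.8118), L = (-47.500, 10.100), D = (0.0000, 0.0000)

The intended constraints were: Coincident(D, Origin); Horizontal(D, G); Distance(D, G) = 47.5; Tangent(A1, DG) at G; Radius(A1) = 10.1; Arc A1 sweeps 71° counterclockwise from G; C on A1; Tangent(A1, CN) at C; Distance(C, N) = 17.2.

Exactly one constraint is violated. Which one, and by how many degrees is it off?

Tangent(A1, CN) at C — off by 3.00°.

D = (0.00, 0.00) ✓; D.y = 0.00, G.y = 0.00 ✓; |DG| = 47.50 ✓; ∠(LG, GD) = 90.00° ✓; |LG| = 10.10 ✓; bearing(L→C) − bearing(L→G) = 71.00° ✓; |LC| = 10.10 ✓; ∠(LC, CN) = 87.00° ✗; |CN| = 17.20 ✓.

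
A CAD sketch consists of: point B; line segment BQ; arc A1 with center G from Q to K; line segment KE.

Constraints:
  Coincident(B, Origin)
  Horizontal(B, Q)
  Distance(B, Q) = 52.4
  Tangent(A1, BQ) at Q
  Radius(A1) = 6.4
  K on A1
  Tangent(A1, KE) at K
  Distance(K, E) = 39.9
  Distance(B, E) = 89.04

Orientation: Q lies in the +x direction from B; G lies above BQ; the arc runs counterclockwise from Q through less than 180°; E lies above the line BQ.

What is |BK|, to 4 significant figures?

57.40

B is at the origin; B and Q share the same y with |BQ| = 52.4 and Q on the +x side, so Q = (52.40, 0.000). The tangent condition forces GQ to be normal to BQ, so G = Q + (0, 6.4) = (52.40, 6.400). Since GK ⟂ KE (tangency), |GE| = √(6.4² + 39.9²) = 40.41 regardless of where K sits on A1. So E lies on both circle(B, 89.04) and circle(G, 40.41); the above-BQ intersection is E = (82.60, 33.25). K is the foot of the tangent from E: K = (57.36, 2.351).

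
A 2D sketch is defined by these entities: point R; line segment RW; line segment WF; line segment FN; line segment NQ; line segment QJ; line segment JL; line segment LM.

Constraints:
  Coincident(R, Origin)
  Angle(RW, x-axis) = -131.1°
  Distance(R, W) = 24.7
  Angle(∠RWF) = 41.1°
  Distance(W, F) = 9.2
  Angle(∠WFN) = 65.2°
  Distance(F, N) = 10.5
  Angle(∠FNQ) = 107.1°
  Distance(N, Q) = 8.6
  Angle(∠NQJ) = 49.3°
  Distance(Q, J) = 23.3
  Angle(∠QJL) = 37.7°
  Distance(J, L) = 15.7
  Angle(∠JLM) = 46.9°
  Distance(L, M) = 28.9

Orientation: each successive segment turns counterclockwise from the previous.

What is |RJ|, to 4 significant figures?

23.84

R is at the origin; RW runs at -131.1° with length 24.7, so W = (-16.24, -18.61). ∠RWF = 41.1° gives WF at 7.800° from the x-axis; with |WF| = 9.2, F = (-7.122, -17.36). ∠WFN = 65.2° gives FN at 122.6° from the x-axis; with |FN| = 10.5, N = (-12.78, -8.519). ∠FNQ = 107.1° gives NQ at -164.5° from the x-axis; with |NQ| = 8.6, Q = (-21.07, -10.82). ∠NQJ = 49.3° gives QJ at -33.80° from the x-axis; with |QJ| = 23.3, J = (-1.705, -23.78). Then |RJ| = |J − R| = 23.84.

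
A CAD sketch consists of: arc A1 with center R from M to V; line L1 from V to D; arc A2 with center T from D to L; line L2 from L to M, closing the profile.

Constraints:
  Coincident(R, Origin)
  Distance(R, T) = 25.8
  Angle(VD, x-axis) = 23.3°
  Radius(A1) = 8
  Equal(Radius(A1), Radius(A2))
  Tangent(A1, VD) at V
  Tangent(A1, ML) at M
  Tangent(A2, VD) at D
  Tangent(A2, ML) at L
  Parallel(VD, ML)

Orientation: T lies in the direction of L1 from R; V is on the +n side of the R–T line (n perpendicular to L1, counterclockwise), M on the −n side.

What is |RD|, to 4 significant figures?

27.01

The slot axis is L1's direction at 23.3°, so u = (cos 23.3°, sin 23.3°) = (0.9184, 0.3955) and n = (−sin 23.3°, cos 23.3°) = (-0.3955, 0.9184). R is at the origin and T lies 25.8 along u from R, so T = 25.8·u = (23.70, 10.21). Tangency of A1 to both parallel lines with radius 8.0 puts V and M at R ± 8.0·n: V = (-3.164, 7.348), M = (3.164, -7.348). Equal radii place D and L the same way about T: D = T + 8.0·n = (20.53, 17.55), L = T − 8.0·n = (26.86, 2.858). Then |RD| = |D − R| = 27.01.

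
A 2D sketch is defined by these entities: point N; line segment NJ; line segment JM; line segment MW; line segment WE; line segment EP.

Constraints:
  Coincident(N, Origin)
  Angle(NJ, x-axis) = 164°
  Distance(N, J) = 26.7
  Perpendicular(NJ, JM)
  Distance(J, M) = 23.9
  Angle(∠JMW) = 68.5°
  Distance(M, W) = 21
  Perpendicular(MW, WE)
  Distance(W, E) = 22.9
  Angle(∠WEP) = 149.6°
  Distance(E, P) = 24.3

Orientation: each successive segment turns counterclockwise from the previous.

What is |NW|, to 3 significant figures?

17.7

N is at the origin; NJ runs at 164.0° with length 26.7, so J = (-25.7, 7.36). NJ ⟂ JM, so JM runs at -106°; with |JM| = 23.9, M = (-32.3, -15.6). ∠JMW = 68.5° gives MW at 5.50° from the x-axis; with |MW| = 21.0, W = (-11.4, -13.6). Then |NW| = |W − N| = 17.7.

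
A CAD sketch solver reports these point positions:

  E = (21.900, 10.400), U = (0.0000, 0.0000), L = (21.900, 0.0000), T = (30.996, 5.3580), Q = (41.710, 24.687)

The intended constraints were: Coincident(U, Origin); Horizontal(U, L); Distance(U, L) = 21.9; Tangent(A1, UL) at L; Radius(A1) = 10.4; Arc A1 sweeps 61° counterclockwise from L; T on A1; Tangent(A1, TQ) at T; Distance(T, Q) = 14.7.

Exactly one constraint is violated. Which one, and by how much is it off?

Distance(T, Q) = 14.7 — off by 7.40.

U = (0.00, 0.00) ✓; U.y = 0.00, L.y = 0.00 ✓; |UL| = 21.90 ✓; ∠(EL, LU) = 90.00° ✓; |EL| = 10.40 ✓; bearing(E→T) − bearing(E→L) = 61.00° ✓; |ET| = 10.40 ✓; ∠(ET, TQ) = 90.00° ✓; |TQ| = 22.10 ✗.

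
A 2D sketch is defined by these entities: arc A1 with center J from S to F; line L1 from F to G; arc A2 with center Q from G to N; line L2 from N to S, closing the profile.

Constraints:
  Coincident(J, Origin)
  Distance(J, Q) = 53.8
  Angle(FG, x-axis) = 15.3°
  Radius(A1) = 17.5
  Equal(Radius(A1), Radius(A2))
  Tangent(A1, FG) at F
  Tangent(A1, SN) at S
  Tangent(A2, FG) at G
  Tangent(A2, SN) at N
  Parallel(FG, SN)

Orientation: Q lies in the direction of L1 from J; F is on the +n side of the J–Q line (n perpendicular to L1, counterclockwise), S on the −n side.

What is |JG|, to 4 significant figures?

56.57

Tangency of A1 to both parallel lines with radius 17.5 puts F and S at J ± 17.5·n: F = (-4.618, 16.88), S = (4.618, -16.88). Equal radii place G and N the same way about Q: G = Q + 17.5·n = (47.28, 31.08), N = Q − 17.5·n = (56.51, -2.683). Then |JG| = |G − J| = 56.57.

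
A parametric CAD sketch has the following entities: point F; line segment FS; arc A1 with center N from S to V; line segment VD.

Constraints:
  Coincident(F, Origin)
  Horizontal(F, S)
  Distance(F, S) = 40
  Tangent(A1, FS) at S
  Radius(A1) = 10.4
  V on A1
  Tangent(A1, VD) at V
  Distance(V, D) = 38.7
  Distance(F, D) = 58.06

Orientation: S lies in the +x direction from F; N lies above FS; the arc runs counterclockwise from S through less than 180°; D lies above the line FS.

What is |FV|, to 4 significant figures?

51.48

F is at the origin; FS is horizontal with |FS| = 40.0 and S on the +x side, so S = (40.00, 0.000). A1 meets FS tangentially, so NS is at right angles to FS, so N = S + (0, 10.4) = (40.00, 10.40). Since NV ⟂ VD (tangency), |ND| = √(10.4² + 38.7²) = 40.07 regardless of where V sits on A1. So D lies on both circle(F, 58.06) and circle(N, 40.07); the above-FS intersection is D = (30.58, 49.35). V is the foot of the tangent from D: V = (49.13, 15.38).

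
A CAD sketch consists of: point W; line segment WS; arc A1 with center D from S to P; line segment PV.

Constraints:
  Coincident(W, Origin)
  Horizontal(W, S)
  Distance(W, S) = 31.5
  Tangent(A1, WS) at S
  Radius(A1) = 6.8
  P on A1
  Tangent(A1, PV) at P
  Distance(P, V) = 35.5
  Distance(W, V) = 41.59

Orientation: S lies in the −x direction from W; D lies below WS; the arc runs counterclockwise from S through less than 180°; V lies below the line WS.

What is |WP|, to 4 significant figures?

38.45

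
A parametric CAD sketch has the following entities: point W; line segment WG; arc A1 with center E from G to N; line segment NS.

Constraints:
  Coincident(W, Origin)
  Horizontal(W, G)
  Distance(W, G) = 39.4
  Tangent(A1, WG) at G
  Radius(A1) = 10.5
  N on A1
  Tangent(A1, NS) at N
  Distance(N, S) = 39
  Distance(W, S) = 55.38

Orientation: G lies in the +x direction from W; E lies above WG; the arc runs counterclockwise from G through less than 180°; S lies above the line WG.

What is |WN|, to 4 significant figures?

50.82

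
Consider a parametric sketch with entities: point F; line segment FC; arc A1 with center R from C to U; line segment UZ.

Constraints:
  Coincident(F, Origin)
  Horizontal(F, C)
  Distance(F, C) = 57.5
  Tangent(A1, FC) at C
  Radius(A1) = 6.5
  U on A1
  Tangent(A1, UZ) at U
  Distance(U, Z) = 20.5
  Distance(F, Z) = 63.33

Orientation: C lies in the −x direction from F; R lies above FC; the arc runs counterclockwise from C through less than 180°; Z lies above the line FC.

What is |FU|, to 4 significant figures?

51.91

Checks: |RU| = 6.500 ✓; ∠(RU, UZ) = 90.00° ✓; |UZ| = 20.50 ✓; |FZ| = 63.33 ✓.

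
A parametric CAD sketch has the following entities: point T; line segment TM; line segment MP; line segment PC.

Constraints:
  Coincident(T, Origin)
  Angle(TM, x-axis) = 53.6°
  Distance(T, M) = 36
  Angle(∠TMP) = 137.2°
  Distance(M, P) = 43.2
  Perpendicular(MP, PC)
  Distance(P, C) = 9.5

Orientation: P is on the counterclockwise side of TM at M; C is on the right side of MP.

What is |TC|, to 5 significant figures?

77.456

∠TMP = 137.2°, so MP runs at 53.6° + (180° − 137.2°) = 96.400° from the x-axis; with |MP| = 43.2, P = M + 43.2·(cos 96.400°, sin 96.400°) = (16.548, 71.907). MP ⟂ PC; with |PC| = 9.5 on the right of MP, C = P + 9.5·(0.99377, 0.11147) = (25.988, 72.966). Then |TC| = |C − T| = 77.456.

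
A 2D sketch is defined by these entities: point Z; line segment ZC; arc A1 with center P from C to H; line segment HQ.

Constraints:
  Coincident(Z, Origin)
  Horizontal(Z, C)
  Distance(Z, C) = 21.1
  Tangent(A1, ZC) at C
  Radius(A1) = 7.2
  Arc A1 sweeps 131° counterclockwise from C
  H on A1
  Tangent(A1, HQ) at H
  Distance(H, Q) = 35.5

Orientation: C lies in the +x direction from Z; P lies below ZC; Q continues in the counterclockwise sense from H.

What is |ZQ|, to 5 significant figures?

54.923

Z is at the origin; ZC is horizontal with |ZC| = 21.1 and C on the +x side, so C = (21.100, 0.0000). Since A1 is tangent to ZC there, PC ⟂ ZC, so P = C + (0, -7.2) = (21.100, -7.2000). On A1, C sits at bearing 90° from P; a 131° counterclockwise sweep puts H at bearing 221°, so H = P + 7.2·(cos 221°, sin 221°) = (15.666, -11.924). The tangent condition forces PH to be normal to HQ, so HQ runs along (−sin 221°, cos 221°); with |HQ| = 35.5, Q = (38.956, -38.716). Then |ZQ| = |Q − Z| = 54.923.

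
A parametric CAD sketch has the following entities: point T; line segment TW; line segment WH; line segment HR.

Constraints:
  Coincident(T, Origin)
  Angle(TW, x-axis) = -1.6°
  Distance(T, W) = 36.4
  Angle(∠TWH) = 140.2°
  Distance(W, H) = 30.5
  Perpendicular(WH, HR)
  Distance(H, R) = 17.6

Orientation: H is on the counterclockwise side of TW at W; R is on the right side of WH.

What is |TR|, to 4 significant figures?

71.35

T is at the origin; TW runs at -1.6° with length 36.4, so W = 36.4·(cos -1.6°, sin -1.6°) = (36.39, -1.016). ∠TWH = 140.2°, so WH runs at -1.6° + (180° − 140.2°) = 38.20° from the x-axis; with |WH| = 30.5, H = W + 30.5·(cos 38.20°, sin 38.20°) = (60.35, 17.85). The perpendicularity gives HR at right angles to WH; with |HR| = 17.6 on the right of WH, R = H + 17.6·(0.6184, -0.7859) = (71.24, 4.014). Then |TR| = |R − T| = 71.35.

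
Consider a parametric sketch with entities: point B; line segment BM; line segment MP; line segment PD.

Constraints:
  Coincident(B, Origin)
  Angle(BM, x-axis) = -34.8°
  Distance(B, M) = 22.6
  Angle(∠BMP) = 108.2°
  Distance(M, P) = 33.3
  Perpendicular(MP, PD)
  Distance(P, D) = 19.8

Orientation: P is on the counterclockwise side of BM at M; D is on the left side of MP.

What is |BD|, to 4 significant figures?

40.39

B is at the origin; BM runs at -34.8° with length 22.6, so M = 22.6·(cos -34.8°, sin -34.8°) = (18.56, -12.90). ∠BMP = 108.2°, so MP runs at -34.8° + (180° − 108.2°) = 37.00° from the x-axis; with |MP| = 33.3, P = M + 33.3·(cos 37.00°, sin 37.00°) = (45.15, 7.142). MP ⟂ PD; with |PD| = 19.8 on the left of MP, D = P + 19.8·(-0.6018, 0.7986) = (33.24, 22.96). Then |BD| = |D − B| = 40.39.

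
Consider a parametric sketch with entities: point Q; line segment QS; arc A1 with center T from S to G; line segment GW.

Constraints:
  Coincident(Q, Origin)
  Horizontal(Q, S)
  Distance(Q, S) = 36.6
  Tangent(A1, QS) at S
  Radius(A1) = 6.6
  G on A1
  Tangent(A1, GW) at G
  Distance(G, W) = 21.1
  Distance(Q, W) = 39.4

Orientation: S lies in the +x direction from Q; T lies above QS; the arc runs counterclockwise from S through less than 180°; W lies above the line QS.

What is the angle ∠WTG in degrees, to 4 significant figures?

72.63°

Checks: |TG| = 6.600 ✓; ∠(TG, GW) = 90.00° ✓; |GW| = 21.10 ✓; |QW| = 39.40 ✓.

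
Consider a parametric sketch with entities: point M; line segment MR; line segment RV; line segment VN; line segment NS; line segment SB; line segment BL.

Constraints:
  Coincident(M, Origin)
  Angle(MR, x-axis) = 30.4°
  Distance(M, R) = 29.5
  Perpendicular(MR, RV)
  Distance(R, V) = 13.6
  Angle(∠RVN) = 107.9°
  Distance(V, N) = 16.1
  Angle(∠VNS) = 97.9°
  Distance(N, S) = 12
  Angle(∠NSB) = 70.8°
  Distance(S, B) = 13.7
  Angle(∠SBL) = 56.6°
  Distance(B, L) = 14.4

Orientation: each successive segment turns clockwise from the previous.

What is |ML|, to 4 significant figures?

24.90

∠NSB = 70.8° gives SB at 37.00° from the x-axis; with |SB| = 13.7, B = (22.59, 6.097). ∠SBL = 56.6° gives BL at -86.40° from the x-axis; with |BL| = 14.4, L = (23.49, -8.274). Then |ML| = |L − M| = 24.90.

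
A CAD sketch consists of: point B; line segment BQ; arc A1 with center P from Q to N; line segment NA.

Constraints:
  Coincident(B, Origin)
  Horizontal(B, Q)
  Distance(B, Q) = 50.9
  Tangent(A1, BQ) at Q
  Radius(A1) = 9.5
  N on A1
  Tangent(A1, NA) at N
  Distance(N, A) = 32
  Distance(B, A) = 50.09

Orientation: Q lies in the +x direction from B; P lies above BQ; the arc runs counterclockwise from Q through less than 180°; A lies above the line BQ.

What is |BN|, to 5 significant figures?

59.519

B is at the origin; B and Q share the same y with |BQ| = 50.9 and Q on the +x side, so Q = (50.900, 0.0000). A1 meets BQ tangentially, so PQ is at right angles to BQ, so P = Q + (0, 9.5) = (50.900, 9.5000). Since PN ⟂ NA (tangency), |PA| = √(9.5² + 32.0²) = 33.380 regardless of where N sits on A1. So A lies on both circle(B, 50.09) and circle(P, 33.380); the above-BQ intersection is A = (33.005, 37.678). N is the foot of the tangent from A: N = (57.138, 16.665).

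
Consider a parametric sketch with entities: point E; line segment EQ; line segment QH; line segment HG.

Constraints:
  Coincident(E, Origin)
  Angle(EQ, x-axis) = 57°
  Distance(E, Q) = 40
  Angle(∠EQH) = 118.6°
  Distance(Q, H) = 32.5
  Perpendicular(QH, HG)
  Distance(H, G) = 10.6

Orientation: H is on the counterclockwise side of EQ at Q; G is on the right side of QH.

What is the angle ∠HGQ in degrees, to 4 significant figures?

71.94°

E is at the origin; EQ runs at 57.0° with length 40.0, so Q = 40.0·(cos 57.0°, sin 57.0°) = (21.79, 33.55). ∠EQH = 118.6°, so QH runs at 57.0° + (180° − 118.6°) = 118.4° from the x-axis; with |QH| = 32.5, H = Q + 32.5·(cos 118.4°, sin 118.4°) = (6.328, 62.14). QH ⟂ HG; with |HG| = 10.6 on the right of QH, G = H + 10.6·(0.8796, 0.4756) = (15.65, 67.18). Then cos ∠HGQ = GH·GQ / (|GH||GQ|), giving 71.94°.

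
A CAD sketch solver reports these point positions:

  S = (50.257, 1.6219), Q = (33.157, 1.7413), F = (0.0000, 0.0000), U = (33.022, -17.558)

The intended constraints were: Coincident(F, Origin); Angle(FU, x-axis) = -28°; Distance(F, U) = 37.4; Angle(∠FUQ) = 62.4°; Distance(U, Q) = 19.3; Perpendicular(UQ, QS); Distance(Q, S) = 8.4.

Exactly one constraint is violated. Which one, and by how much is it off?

Distance(Q, S) = 8.4 — off by 8.70.

F = (0.00, 0.00) ✓; FU at -28.00° ✓; |FU| = 37.40 ✓; ∠FUQ = 62.40° ✓; |UQ| = 19.30 ✓; ∠(UQ, QS) = 90.00° ✓; |QS| = 17.10 ✗.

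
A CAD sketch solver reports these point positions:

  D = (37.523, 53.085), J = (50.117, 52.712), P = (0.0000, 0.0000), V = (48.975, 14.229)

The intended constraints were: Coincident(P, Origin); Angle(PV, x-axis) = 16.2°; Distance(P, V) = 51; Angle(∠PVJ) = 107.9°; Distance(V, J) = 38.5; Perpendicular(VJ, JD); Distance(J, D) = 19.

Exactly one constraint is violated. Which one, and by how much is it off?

Distance(J, D) = 19 — off by 6.40.

P = (0.00, 0.00) ✓; PV at 16.20° ✓; |PV| = 51.00 ✓; ∠PVJ = 107.9° ✓; |VJ| = 38.50 ✓; ∠(VJ, JD) = 90.00° ✓; |JD| = 12.60 ✗.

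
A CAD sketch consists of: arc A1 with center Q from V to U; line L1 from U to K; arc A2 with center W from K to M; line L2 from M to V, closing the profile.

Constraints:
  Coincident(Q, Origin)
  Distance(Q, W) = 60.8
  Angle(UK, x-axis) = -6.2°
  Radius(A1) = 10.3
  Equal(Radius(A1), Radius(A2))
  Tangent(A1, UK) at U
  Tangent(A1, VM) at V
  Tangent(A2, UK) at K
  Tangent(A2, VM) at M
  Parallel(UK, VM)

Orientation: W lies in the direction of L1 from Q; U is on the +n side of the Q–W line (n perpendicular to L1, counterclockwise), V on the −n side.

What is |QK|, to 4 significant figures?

61.67

The slot axis is L1's direction at -6.2°, so u = (cos -6.2°, sin -6.2°) = (0.9942, -0.1080) and n = (−sin -6.2°, cos -6.2°) = (0.1080, 0.9942). Q is at the origin and W lies 60.8 along u from Q, so W = 60.8·u = (60.44, -6.566). Tangency of A1 to both parallel lines with radius 10.3 puts U and V at Q ± 10.3·n: U = (1.112, 10.24), V = (-1.112, -10.24). Equal radii place K and M the same way about W: K = W + 10.3·n = (61.56, 3.673), M = W − 10.3·n = (59.33, -16.81). Then |QK| = |K − Q| = 61.67.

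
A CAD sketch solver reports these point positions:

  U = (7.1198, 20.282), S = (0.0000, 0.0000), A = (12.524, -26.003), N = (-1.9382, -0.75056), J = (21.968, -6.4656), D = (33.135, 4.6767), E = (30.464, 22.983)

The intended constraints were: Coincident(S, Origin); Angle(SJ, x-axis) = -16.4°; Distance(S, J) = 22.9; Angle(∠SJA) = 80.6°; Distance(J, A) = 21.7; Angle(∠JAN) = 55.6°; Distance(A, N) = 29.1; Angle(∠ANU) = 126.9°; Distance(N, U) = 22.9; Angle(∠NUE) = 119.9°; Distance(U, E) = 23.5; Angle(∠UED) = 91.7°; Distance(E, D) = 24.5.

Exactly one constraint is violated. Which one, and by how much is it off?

Distance(E, D) = 24.5 — off by 6.00.

S = (0.00, 0.00) ✓; SJ at -16.40° ✓; |SJ| = 22.90 ✓; ∠SJA = 80.60° ✓; |JA| = 21.70 ✓; ∠JAN = 55.60° ✓; |AN| = 29.10 ✓; ∠ANU = 126.9° ✓; |NU| = 22.90 ✓; ∠NUE = 119.9° ✓; |UE| = 23.50 ✓; ∠UED = 91.70° ✓; |ED| = 18.50 ✗.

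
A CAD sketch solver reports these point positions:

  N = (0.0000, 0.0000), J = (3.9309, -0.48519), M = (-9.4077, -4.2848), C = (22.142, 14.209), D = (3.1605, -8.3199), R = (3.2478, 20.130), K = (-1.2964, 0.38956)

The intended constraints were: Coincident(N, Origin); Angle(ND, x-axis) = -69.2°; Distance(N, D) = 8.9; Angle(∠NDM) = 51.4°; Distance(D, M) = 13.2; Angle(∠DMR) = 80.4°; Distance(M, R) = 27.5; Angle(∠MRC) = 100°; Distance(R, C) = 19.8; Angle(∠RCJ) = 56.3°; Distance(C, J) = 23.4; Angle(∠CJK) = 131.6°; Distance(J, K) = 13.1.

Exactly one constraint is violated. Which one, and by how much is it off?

Distance(J, K) = 13.1 — off by 7.80.

N = (0.00, 0.00) ✓; ND at -69.20° ✓; |ND| = 8.900 ✓; ∠NDM = 51.40° ✓; |DM| = 13.20 ✓; ∠DMR = 80.40° ✓; |MR| = 27.50 ✓; ∠MRC = 100.0° ✓; |RC| = 19.80 ✓; ∠RCJ = 56.30° ✓; |CJ| = 23.40 ✓; ∠CJK = 131.6° ✓; |JK| = 5.300 ✗.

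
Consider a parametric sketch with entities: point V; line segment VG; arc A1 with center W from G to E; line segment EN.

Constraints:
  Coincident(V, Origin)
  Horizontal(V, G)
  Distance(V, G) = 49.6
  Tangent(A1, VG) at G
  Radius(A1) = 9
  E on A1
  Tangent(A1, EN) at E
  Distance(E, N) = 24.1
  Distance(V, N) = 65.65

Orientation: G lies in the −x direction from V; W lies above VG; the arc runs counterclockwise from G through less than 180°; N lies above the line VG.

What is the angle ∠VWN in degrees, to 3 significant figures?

115°

Checks: |WE| = 9.000 ✓; ∠(WE, EN) = 90.00° ✓; |EN| = 24.10 ✓; |VN| = 65.65 ✓.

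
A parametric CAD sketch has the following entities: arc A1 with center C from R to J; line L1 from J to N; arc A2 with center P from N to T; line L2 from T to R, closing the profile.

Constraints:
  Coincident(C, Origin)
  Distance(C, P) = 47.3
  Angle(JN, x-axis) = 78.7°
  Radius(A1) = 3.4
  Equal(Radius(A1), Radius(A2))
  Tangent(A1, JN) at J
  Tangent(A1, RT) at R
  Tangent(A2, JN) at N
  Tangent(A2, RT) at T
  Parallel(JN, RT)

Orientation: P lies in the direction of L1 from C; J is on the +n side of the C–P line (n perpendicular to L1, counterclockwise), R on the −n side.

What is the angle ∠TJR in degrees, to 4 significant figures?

81.82°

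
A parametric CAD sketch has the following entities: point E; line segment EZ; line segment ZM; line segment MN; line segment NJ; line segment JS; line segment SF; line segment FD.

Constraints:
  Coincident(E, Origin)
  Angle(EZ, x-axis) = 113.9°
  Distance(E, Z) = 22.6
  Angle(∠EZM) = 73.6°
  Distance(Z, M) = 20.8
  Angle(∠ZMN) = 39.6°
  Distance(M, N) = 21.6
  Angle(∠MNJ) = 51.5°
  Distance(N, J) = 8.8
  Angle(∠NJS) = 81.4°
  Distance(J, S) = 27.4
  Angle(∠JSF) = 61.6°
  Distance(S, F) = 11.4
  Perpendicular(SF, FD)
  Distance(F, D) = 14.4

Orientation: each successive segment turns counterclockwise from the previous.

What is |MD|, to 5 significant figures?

12.293

E is at the origin; EZ runs at 113.9° with length 22.6, so Z = (-9.1562, 20.662). ∠EZM = 73.6° gives ZM at -139.70° from the x-axis; with |ZM| = 20.8, M = (-25.020, 7.2089). ∠ZMN = 39.6° gives MN at 0.70000° from the x-axis; with |MN| = 21.6, N = (-3.4213, 7.4728). ∠MNJ = 51.5° gives NJ at 129.20° from the x-axis; with |NJ| = 8.8, J = (-8.9832, 14.292). ∠NJS = 81.4° gives JS at -132.20° from the x-axis; with |JS| = 27.4, S = (-27.388, -6.0057). ∠JSF = 61.6° gives SF at -13.800° from the x-axis; with |SF| = 11.4, F = (-16.317, -8.7250). SF ⟂ FD, so FD runs at 76.200°; with |FD| = 14.4, D = (-12.883, 5.2593). Then |MD| = |D − M| = 12.293.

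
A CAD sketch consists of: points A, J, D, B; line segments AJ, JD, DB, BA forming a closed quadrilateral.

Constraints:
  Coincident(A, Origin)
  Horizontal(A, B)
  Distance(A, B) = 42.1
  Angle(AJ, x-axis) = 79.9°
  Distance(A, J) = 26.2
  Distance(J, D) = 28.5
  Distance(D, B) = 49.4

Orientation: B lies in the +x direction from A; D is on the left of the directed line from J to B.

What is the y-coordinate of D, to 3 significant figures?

46.2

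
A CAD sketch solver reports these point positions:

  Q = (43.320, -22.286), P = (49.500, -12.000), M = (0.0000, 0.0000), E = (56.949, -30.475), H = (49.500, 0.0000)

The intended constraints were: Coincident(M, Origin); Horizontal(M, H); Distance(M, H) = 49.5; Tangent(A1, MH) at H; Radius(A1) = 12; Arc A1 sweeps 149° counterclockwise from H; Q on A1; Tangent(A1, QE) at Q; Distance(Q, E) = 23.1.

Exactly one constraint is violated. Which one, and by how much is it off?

Distance(Q, E) = 23.1 — off by 7.20.

M = (0.00, 0.00) ✓; M.y = 0.00, H.y = 0.00 ✓; |MH| = 49.50 ✓; ∠(PH, HM) = 90.00° ✓; |PH| = 12.00 ✓; bearing(P→Q) − bearing(P→H) = 149.0° ✓; |PQ| = 12.00 ✓; ∠(PQ, QE) = 90.00° ✓; |QE| = 15.90 ✗.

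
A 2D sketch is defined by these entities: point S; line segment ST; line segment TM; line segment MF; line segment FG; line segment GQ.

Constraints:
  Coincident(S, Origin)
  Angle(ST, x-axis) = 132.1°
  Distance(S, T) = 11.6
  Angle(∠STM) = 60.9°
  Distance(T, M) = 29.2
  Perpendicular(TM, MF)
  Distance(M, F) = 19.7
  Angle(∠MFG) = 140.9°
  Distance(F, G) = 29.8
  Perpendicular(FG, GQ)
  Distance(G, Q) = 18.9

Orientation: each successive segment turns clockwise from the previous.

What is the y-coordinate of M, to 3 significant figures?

15.2

S is at the origin; ST runs at 132.1° with length 11.6, so T = (-7.78, 8.61). ∠STM = 60.9° gives TM at 13.0° from the x-axis; with |TM| = 29.2, M = (20.7, 15.2). So M.y = 15.2.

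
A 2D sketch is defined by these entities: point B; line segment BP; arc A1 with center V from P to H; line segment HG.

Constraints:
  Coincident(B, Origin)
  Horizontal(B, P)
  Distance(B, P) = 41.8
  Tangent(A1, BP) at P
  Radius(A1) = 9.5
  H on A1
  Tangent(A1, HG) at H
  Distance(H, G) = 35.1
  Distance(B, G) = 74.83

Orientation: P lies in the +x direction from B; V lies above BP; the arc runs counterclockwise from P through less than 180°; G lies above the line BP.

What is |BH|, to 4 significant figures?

50.83

B is at the origin; B and P share the same y with |BP| = 41.8 and P on the +x side, so P = (41.80, 0.000). Since A1 is tangent to BP there, VP ⟂ BP, so V = P + (0, 9.5) = (41.80, 9.500). Since VH ⟂ HG (tangency), |VG| = √(9.5² + 35.1²) = 36.36 regardless of where H sits on A1. So G lies on both circle(B, 74.83) and circle(V, 36.36); the above-BP intersection is G = (64.53, 37.88). H is the foot of the tangent from G: H = (50.51, 5.704).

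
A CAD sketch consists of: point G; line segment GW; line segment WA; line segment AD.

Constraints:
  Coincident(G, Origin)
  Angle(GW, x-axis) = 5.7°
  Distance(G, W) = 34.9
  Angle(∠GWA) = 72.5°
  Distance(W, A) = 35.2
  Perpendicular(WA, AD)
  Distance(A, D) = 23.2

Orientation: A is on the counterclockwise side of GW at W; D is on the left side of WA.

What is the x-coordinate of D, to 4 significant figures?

-0.4633

∠GWA = 72.5°, so WA runs at 5.7° + (180° − 72.5°) = 113.2° from the x-axis; with |WA| = 35.2, A = W + 35.2·(cos 113.2°, sin 113.2°) = (20.86, 35.82). WA ⟂ AD; with |AD| = 23.2 on the left of WA, D = A + 23.2·(-0.9191, -0.3939) = (-0.4633, 26.68). So D.x = -0.4633.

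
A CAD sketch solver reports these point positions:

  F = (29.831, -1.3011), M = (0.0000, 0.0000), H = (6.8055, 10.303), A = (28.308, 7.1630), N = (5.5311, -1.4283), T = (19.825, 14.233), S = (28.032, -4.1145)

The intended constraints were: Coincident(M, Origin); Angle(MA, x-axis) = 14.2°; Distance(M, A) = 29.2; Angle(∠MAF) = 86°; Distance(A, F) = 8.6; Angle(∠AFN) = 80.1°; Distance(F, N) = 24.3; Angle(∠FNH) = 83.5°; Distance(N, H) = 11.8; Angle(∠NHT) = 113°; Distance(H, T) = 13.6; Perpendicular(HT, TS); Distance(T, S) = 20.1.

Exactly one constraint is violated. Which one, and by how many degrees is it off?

Perpendicular(HT, TS) — off by 7.30°.

M = (0.00, 0.00) ✓; MA at 14.20° ✓; |MA| = 29.20 ✓; ∠MAF = 86.00° ✓; |AF| = 8.600 ✓; ∠AFN = 80.10° ✓; |FN| = 24.30 ✓; ∠FNH = 83.50° ✓; |NH| = 11.80 ✓; ∠NHT = 113.0° ✓; |HT| = 13.60 ✓; ∠(HT, TS) = 82.70° ✗; |TS| = 20.10 ✓.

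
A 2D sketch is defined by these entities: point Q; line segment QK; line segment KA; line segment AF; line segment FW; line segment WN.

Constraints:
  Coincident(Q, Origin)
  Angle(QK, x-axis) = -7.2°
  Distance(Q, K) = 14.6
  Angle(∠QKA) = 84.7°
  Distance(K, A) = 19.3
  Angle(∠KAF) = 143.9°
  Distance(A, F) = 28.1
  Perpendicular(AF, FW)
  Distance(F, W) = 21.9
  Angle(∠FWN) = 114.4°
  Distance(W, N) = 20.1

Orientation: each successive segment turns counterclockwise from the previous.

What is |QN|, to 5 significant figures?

17.597

The perpendicularity gives FW at right angles to AF, so FW runs at -145.80°; with |FW| = 21.9, W = (-18.783, 28.391). ∠FWN = 114.4° gives WN at -80.200° from the x-axis; with |WN| = 20.1, N = (-15.362, 8.5842). Then |QN| = |N − Q| = 17.597.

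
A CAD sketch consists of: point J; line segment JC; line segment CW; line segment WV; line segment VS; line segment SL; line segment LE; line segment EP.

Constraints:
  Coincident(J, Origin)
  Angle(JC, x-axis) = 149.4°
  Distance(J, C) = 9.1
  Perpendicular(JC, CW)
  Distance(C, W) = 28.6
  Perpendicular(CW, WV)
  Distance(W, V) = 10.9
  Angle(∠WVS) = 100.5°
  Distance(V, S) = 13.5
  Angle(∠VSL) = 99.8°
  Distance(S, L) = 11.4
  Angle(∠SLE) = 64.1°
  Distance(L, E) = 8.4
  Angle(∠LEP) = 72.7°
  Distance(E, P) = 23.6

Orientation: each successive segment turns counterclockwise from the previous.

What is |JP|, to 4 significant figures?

19.27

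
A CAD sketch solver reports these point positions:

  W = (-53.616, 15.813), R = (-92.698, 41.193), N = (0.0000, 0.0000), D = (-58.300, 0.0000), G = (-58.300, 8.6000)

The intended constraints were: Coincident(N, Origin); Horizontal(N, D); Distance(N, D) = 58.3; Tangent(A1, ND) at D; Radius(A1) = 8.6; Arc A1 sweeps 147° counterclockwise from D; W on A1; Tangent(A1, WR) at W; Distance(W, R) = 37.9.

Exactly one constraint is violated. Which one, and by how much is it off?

Distance(W, R) = 37.9 — off by 8.70.

N = (0.00, 0.00) ✓; N.y = 0.00, D.y = 0.00 ✓; |ND| = 58.30 ✓; ∠(GD, DN) = 90.00° ✓; |GD| = 8.600 ✓; bearing(G→W) − bearing(G→D) = 147.0° ✓; |GW| = 8.600 ✓; ∠(GW, WR) = 90.00° ✓; |WR| = 46.60 ✗.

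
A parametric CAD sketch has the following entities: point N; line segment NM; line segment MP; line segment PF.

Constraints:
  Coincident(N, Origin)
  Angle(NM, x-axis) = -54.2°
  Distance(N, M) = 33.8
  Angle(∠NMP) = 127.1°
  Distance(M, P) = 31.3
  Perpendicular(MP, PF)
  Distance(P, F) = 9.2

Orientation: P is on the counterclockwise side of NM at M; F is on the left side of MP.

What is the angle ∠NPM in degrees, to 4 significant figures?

27.54°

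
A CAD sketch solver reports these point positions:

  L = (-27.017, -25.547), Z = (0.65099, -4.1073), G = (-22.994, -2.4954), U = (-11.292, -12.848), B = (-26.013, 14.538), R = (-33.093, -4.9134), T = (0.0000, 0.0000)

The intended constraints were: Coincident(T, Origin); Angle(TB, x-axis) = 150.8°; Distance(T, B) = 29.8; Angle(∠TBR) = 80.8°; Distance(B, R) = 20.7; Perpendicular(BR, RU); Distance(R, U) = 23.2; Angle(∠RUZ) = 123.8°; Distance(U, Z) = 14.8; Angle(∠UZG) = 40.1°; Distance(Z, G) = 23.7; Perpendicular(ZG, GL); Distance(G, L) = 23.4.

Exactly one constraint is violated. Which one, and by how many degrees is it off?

Perpendicular(ZG, GL) — off by 6.00°.

T = (0.00, 0.00) ✓; TB at 150.8° ✓; |TB| = 29.80 ✓; ∠TBR = 80.80° ✓; |BR| = 20.70 ✓; ∠(BR, RU) = 90.00° ✓; |RU| = 23.20 ✓; ∠RUZ = 123.8° ✓; |UZ| = 14.80 ✓; ∠UZG = 40.10° ✓; |ZG| = 23.70 ✓; ∠(ZG, GL) = 84.00° ✗; |GL| = 23.40 ✓.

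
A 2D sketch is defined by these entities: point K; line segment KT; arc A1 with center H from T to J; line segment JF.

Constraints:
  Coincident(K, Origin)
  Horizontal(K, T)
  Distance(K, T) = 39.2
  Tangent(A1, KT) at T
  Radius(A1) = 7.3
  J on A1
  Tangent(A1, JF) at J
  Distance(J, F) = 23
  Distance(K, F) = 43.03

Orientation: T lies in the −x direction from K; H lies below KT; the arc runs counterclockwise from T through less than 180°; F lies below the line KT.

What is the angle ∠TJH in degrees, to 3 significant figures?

26.1°

K is at the origin; K and T share the same y with |KT| = 39.2 and T on the −x side, so T = (-39.2, 0.00). The tangent condition forces HT to be normal to KT, so H = T + (0, -7.3) = (-39.2, -7.30). Since HJ ⟂ JF (tangency), |HF| = √(7.3² + 23.0²) = 24.1 regardless of where J sits on A1. So F lies on both circle(K, 43.03) and circle(H, 24.1); the below-KT intersection is F = (-30.9, -30.0). J is the foot of the tangent from F: J = (-45.0, -11.8).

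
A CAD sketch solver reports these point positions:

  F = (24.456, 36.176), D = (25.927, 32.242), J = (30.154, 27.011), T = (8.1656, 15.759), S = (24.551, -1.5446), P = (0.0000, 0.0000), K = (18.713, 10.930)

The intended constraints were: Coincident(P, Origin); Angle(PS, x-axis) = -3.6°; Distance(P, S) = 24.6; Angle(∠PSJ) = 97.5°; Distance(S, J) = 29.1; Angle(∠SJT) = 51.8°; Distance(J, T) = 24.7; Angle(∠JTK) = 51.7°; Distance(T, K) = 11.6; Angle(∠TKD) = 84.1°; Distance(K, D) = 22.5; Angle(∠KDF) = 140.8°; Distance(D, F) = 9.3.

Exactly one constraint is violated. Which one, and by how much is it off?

Distance(D, F) = 9.3 — off by 5.10.

P = (0.00, 0.00) ✓; PS at -3.600° ✓; |PS| = 24.60 ✓; ∠PSJ = 97.50° ✓; |SJ| = 29.10 ✓; ∠SJT = 51.80° ✓; |JT| = 24.70 ✓; ∠JTK = 51.70° ✓; |TK| = 11.60 ✓; ∠TKD = 84.10° ✓; |KD| = 22.50 ✓; ∠KDF = 140.8° ✓; |DF| = 4.200 ✗.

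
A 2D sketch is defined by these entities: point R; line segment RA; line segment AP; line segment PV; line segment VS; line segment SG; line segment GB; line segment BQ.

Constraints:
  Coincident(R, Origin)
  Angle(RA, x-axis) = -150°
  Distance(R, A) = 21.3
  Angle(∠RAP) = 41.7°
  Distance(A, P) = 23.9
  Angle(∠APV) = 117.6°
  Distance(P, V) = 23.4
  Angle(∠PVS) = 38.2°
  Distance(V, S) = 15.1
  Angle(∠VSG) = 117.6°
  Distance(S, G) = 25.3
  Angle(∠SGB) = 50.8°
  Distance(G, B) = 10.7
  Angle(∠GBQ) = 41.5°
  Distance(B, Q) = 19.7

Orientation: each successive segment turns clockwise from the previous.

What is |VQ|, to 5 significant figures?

35.013

∠SGB = 50.8° gives GB at 35.900° from the x-axis; with |GB| = 10.7, B = (-13.833, 17.470). ∠GBQ = 41.5° gives BQ at -102.60° from the x-axis; with |BQ| = 19.7, Q = (-18.130, -1.7560). Then |VQ| = |Q − V| = 35.013.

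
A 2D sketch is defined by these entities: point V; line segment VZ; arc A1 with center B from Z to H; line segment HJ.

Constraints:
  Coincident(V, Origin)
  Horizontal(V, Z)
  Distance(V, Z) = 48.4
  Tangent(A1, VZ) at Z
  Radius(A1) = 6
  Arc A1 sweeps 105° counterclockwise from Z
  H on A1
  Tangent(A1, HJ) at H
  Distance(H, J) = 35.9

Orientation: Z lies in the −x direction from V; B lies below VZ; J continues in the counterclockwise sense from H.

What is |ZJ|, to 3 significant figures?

42.4

V is at the origin; V and Z share the same y with |VZ| = 48.4 and Z on the −x side, so Z = (-48.4, 0.00). A1 meets VZ tangentially, so BZ is at right angles to VZ, so B = Z + (0, -6) = (-48.4, -6.00). On A1, Z sits at bearing 90° from B; a 105° counterclockwise sweep puts H at bearing 195°, so H = B + 6.0·(cos 195°, sin 195°) = (-54.2, -7.55). A1 meets HJ tangentially, so BH is at right angles to HJ, so HJ runs along (−sin 195°, cos 195°); with |HJ| = 35.9, J = (-44.9, -42.2). Then |ZJ| = |J − Z| = 42.4.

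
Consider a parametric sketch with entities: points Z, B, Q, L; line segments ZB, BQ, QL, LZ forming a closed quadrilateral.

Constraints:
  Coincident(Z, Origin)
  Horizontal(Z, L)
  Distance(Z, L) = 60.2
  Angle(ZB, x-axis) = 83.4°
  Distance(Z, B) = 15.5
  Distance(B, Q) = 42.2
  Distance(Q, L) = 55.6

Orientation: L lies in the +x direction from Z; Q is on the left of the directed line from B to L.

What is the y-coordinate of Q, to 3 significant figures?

46.7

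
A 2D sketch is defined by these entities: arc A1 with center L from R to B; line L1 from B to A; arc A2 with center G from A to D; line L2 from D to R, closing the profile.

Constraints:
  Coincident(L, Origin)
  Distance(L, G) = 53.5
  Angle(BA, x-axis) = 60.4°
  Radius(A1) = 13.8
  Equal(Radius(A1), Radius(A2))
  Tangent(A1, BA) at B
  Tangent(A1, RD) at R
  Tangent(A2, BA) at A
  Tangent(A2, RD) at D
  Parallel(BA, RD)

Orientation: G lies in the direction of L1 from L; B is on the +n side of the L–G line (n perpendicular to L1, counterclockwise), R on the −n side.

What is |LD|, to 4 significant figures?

55.25

The slot axis is L1's direction at 60.4°, so u = (cos 60.4°, sin 60.4°) = (0.4939, 0.8695) and n = (−sin 60.4°, cos 60.4°) = (-0.8695, 0.4939). L is at the origin and G lies 53.5 along u from L, so G = 53.5·u = (26.43, 46.52). Tangency of A1 to both parallel lines with radius 13.8 puts B and R at L ± 13.8·n: B = (-12.00, 6.816), R = (12.00, -6.816). Equal radii place A and D the same way about G: A = G + 13.8·n = (14.43, 53.33), D = G − 13.8·n = (38.42, 39.70). Then |LD| = |D − L| = 55.25.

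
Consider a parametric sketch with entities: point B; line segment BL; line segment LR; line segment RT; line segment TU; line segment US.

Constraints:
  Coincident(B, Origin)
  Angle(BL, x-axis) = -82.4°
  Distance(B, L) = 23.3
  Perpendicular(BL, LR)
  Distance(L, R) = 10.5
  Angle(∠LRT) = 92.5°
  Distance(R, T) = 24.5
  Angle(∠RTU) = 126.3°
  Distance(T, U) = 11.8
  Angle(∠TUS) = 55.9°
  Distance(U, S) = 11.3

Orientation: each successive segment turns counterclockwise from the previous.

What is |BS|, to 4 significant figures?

3.056

B is at the origin; BL runs at -82.4° with length 23.3, so L = (3.082, -23.10). BL is perpendicular to LR, so LR runs at 7.600°; with |LR| = 10.5, R = (13.49, -21.71). ∠LRT = 92.5° gives RT at 95.10° from the x-axis; with |RT| = 24.5, T = (11.31, 2.696). ∠RTU = 126.3° gives TU at 148.8° from the x-axis; with |TU| = 11.8, U = (1.218, 8.809). ∠TUS = 55.9° gives US at -87.10° from the x-axis; with |US| = 11.3, S = (1.790, -2.476). Then |BS| = |S − B| = 3.056.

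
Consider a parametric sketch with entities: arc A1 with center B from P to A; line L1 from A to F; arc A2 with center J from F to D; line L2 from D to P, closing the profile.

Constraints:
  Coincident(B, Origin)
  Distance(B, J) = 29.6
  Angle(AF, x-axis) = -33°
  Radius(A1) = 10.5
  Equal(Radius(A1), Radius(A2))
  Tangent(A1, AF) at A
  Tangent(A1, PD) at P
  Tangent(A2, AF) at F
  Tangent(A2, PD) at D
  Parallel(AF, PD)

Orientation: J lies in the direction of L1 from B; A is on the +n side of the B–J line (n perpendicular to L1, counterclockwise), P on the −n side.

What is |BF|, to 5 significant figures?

31.407

The slot axis is L1's direction at -33.0°, so u = (cos -33.0°, sin -33.0°) = (0.83867, -0.54464) and n = (−sin -33.0°, cos -33.0°) = (0.54464, 0.83867). B is at the origin and J lies 29.6 along u from B, so J = 29.6·u = (24.825, -16.121). Tangency of A1 to both parallel lines with radius 10.5 puts A and P at B ± 10.5·n: A = (5.7187, 8.8060), P = (-5.7187, -8.8060). Equal radii place F and D the same way about J: F = J + 10.5·n = (30.543, -7.3153), D = J − 10.5·n = (19.106, -24.927). Then |BF| = |F − B| = 31.407.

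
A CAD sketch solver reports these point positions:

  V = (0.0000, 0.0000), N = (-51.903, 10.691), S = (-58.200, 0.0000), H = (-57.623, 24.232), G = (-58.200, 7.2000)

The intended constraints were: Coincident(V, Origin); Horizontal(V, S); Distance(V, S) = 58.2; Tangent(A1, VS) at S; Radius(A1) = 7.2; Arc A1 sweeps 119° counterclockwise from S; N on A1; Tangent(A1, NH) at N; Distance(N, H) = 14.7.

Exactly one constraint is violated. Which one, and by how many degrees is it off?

Tangent(A1, NH) at N — off by 6.10°.

V = (0.00, 0.00) ✓; V.y = 0.00, S.y = 0.00 ✓; |VS| = 58.20 ✓; ∠(GS, SV) = 90.00° ✓; |GS| = 7.200 ✓; bearing(G→N) − bearing(G→S) = 119.0° ✓; |GN| = 7.200 ✓; ∠(GN, NH) = 96.10° ✗; |NH| = 14.70 ✓.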